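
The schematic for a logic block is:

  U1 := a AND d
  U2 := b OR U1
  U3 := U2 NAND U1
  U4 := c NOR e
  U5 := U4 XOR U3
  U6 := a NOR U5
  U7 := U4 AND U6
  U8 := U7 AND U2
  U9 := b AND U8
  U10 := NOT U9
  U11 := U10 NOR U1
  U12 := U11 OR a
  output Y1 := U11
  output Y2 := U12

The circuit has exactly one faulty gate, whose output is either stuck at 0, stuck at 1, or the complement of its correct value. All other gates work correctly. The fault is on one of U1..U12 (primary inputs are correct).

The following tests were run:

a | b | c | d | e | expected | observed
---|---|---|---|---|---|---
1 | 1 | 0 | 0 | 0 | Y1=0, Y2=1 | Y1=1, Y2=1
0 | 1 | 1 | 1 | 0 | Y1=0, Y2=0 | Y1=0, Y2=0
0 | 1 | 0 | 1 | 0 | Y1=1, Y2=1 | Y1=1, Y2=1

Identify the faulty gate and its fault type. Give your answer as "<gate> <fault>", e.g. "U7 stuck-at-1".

U6 stuck-at-1

Fault-free values for test 1 (a=1, b=1, c=0, d=0, e=0): U1=0, U2=1, U3=1, U4=1, U5=0, U6=0, U7=0, U8=0, U9=0, U10=1, U11=0, U12=1, giving Y1=0, Y2=1. Observed Y1=1, Y2=1.
Test 1: faults giving observed Y1=1, Y2=1 are {U6 stuck-at-1, U6 inverted output, U7 stuck-at-1, U7 inverted output, U8 stuck-at-1, U8 inverted output, U9 stuck-at-1, U9 inverted output, U10 stuck-at-0, U10 inverted output, U11 stuck-at-1, U11 inverted output}.
Test 2 (a=0, b=1, c=1, d=1, e=0): fault-free U1=0, U2=1, U3=1, U4=0, U5=1, U6=0, U7=0, U8=0, U9=0, U10=1, U11=0, U12=0 → Y1=0, Y2=0; observed Y1=0, Y2=0. Eliminates U7 stuck-at-1, U7 inverted output, U8 stuck-at-1, U8 inverted output, U9 stuck-at-1, U9 inverted output, U10 stuck-at-0, U10 inverted output, U11 stuck-at-1, U11 inverted output.
Test 3 (a=0, b=1, c=0, d=1, e=0): fault-free U1=0, U2=1, U3=1, U4=1, U5=0, U6=1, U7=1, U8=1, U9=1, U10=0, U11=1, U12=1 → Y1=1, Y2=1; observed Y1=1, Y2=1. Eliminates U6 inverted output.
Only U6 stuck-at-1 is consistent with every test.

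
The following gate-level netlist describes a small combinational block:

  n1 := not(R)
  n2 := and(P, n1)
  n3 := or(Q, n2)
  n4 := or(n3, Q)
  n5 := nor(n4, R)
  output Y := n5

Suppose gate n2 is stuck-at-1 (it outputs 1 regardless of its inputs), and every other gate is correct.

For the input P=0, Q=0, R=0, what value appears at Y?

Propagate with n2 forced: n1=1, n2=1 [stuck-at-1], n3=1, n4=1, n5=0.
So Y = 0. (Without the fault it would be 1.)

0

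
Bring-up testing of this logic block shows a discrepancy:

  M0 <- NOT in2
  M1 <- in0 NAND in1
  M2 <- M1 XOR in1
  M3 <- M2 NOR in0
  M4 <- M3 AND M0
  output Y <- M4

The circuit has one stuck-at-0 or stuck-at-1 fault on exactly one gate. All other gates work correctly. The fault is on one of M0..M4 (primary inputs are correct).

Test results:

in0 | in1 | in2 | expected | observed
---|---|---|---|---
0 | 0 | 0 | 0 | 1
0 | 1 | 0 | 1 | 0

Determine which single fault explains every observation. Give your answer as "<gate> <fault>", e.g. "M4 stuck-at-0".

M1 stuck-at-0

Fault-free values for test 1 (in0=0, in1=0, in2=0): M0=1, M1=1, M2=1, M3=0, M4=0, giving Y=0. Observed 1.
Test 1: faults giving observed 1 are {M1 stuck-at-0, M2 stuck-at-0, M3 stuck-at-1, M4 stuck-at-1}.
Test 2 (in0=0, in1=1, in2=0): fault-free M0=1, M1=1, M2=0, M3=1, M4=1 → 1; observed 0. Eliminates M2 stuck-at-0, M3 stuck-at-1, M4 stuck-at-1.
Only M1 stuck-at-0 is consistent with every test.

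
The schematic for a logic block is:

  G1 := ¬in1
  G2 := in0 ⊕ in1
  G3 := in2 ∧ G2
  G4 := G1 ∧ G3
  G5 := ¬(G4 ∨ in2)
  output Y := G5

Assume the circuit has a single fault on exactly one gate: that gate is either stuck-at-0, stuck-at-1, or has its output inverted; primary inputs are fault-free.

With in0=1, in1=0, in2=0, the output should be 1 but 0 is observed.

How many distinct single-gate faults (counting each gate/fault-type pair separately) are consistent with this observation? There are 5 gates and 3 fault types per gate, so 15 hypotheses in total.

6

Fault-free: G1=1, G2=1, G3=0, G4=0, G5=1 → 1. Observed 0.
  G1: none of the 3 fault types match ✗
  G2: none of the 3 fault types match ✗
  G3: stuck-at-1, inverted output ✓; others ✗
  G4: stuck-at-1, inverted output ✓; others ✗
  G5: stuck-at-0, inverted output ✓; others ✗
Consistent faults: {G3 stuck-at-1, G3 inverted output, G4 stuck-at-1, G4 inverted output, G5 stuck-at-0, G5 inverted output} — 6 in all.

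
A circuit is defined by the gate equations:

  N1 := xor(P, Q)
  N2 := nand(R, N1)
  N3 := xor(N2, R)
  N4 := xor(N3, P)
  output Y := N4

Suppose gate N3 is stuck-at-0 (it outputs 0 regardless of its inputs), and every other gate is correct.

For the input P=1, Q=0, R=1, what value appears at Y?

1

Propagate with N3 forced: N1=1, N2=0, N3=0 [stuck-at-0], N4=1.
So Y = 1. (Without the fault it would be 0.)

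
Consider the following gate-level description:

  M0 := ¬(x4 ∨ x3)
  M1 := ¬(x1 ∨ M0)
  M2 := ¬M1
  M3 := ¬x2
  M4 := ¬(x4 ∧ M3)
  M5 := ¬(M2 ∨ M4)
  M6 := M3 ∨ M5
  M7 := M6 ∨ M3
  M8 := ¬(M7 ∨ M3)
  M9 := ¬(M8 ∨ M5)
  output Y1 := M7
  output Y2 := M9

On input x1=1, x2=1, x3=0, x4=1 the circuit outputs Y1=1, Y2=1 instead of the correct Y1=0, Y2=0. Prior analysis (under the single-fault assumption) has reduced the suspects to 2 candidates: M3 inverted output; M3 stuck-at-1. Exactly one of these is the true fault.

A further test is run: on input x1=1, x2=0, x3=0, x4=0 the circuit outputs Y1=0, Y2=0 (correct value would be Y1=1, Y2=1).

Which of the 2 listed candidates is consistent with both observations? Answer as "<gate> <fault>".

Evaluate each candidate on input x1=1, x2=0, x3=0, x4=0:
  M3 inverted output: M0=1, M1=0, M2=1, M3=0 [inverted output], M4=1, M5=0, M6=0, M7=0, M8=1, M9=0 → Y1=0, Y2=0 — matches
  M3 stuck-at-1: M0=1, M1=0, M2=1, M3=1 [stuck-at-1], M4=1, M5=0, M6=1, M7=1, M8=0, M9=1 → Y1=1, Y2=1 — eliminated
Only M3 inverted output reproduces the observed Y1=0, Y2=0.

M3 inverted output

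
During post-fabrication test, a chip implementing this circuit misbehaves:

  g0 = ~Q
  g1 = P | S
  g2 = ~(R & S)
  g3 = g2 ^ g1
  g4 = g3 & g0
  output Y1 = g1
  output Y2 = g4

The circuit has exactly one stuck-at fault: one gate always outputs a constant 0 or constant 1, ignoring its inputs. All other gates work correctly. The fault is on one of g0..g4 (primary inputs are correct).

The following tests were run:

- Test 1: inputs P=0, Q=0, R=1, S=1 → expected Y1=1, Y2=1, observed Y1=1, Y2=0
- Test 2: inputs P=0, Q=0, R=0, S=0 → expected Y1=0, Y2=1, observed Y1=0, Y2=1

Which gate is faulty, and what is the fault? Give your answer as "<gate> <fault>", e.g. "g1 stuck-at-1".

Fault-free values for test 1 (P=0, Q=0, R=1, S=1): g0=1, g1=1, g2=0, g3=1, g4=1, giving Y1=1, Y2=1. Observed Y1=1, Y2=0.
Test 1: faults giving observed Y1=1, Y2=0 are {g0 stuck-at-0, g2 stuck-at-1, g3 stuck-at-0, g4 stuck-at-0}.
Test 2 (P=0, Q=0, R=0, S=0): fault-free g0=1, g1=0, g2=1, g3=1, g4=1 → Y1=0, Y2=1; observed Y1=0, Y2=1. Eliminates g0 stuck-at-0, g3 stuck-at-0, g4 stuck-at-0.
Only g2 stuck-at-1 is consistent with every test.

g2 stuck-at-1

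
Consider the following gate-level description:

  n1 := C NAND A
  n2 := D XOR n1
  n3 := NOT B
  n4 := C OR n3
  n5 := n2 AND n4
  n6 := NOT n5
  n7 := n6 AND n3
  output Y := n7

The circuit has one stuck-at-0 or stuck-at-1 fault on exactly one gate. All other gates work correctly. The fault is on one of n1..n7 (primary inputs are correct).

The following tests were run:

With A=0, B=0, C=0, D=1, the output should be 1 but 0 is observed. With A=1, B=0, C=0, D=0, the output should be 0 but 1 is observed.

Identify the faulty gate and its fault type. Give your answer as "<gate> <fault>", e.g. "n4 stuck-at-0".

n1 stuck-at-0

Fault-free values for test 1 (A=0, B=0, C=0, D=1): n1=1, n2=0, n3=1, n4=1, n5=0, n6=1, n7=1, giving Y=1. Observed 0.
Test 1: faults giving observed 0 are {n1 stuck-at-0, n2 stuck-at-1, n3 stuck-at-0, n5 stuck-at-1, n6 stuck-at-0, n7 stuck-at-0}.
Test 2 (A=1, B=0, C=0, D=0): fault-free n1=1, n2=1, n3=1, n4=1, n5=1, n6=0, n7=0 → 0; observed 1. Eliminates n2 stuck-at-1, n3 stuck-at-0, n5 stuck-at-1, n6 stuck-at-0, n7 stuck-at-0.
Only n1 stuck-at-0 is consistent with every test.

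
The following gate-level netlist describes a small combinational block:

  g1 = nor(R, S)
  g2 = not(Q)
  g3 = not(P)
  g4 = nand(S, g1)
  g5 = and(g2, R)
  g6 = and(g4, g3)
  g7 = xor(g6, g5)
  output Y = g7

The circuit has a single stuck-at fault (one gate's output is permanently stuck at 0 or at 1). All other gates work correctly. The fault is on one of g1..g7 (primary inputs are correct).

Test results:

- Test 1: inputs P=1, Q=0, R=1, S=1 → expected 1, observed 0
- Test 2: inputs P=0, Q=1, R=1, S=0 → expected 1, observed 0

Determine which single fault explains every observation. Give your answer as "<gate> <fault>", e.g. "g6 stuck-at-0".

Fault-free values for test 1 (P=1, Q=0, R=1, S=1): g1=0, g2=1, g3=0, g4=1, g5=1, g6=0, g7=1, giving Y=1. Observed 0.
Test 1: faults giving observed 0 are {g2 stuck-at-0, g3 stuck-at-1, g5 stuck-at-0, g6 stuck-at-1, g7 stuck-at-0}.
Test 2 (P=0, Q=1, R=1, S=0): fault-free g1=0, g2=0, g3=1, g4=1, g5=0, g6=1, g7=1 → 1; observed 0. Eliminates g2 stuck-at-0, g3 stuck-at-1, g5 stuck-at-0, g6 stuck-at-1.
Only g7 stuck-at-0 is consistent with every test.

g7 stuck-at-0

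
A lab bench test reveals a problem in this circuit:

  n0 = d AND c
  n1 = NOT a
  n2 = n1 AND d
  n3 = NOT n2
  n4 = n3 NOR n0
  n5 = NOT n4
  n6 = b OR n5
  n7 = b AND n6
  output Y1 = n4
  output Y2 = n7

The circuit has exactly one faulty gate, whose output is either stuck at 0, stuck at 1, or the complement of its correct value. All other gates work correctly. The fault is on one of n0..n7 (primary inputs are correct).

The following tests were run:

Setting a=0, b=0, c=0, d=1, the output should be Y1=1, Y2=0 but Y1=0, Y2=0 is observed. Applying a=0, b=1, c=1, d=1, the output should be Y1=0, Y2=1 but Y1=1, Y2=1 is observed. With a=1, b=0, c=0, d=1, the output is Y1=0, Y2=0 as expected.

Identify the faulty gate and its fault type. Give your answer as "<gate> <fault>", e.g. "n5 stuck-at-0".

n0 inverted output

Fault-free values for test 1 (a=0, b=0, c=0, d=1): n0=0, n1=1, n2=1, n3=0, n4=1, n5=0, n6=0, n7=0, giving Y1=1, Y2=0. Observed Y1=0, Y2=0.
Test 1: faults giving observed Y1=0, Y2=0 are {n0 stuck-at-1, n0 inverted output, n1 stuck-at-0, n1 inverted output, n2 stuck-at-0, n2 inverted output, n3 stuck-at-1, n3 inverted output, n4 stuck-at-0, n4 inverted output}.
Test 2 (a=0, b=1, c=1, d=1): fault-free n0=1, n1=1, n2=1, n3=0, n4=0, n5=1, n6=1, n7=1 → Y1=0, Y2=1; observed Y1=1, Y2=1. Eliminates n0 stuck-at-1, n1 stuck-at-0, n1 inverted output, n2 stuck-at-0, n2 inverted output, n3 stuck-at-1, n3 inverted output, n4 stuck-at-0.
Test 3 (a=1, b=0, c=0, d=1): fault-free n0=0, n1=0, n2=0, n3=1, n4=0, n5=1, n6=1, n7=0 → Y1=0, Y2=0; observed Y1=0, Y2=0. Eliminates n4 inverted output.
Only n0 inverted output is consistent with every test.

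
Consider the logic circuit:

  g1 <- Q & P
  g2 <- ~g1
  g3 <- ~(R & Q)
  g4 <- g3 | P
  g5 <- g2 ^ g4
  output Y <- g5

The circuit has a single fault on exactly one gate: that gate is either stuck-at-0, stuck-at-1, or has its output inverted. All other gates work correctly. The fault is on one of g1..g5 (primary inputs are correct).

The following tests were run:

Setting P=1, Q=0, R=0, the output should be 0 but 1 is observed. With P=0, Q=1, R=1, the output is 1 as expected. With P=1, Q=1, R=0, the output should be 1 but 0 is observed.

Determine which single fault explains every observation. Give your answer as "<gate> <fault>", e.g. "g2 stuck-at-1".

g4 stuck-at-0

Fault-free values for test 1 (P=1, Q=0, R=0): g1=0, g2=1, g3=1, g4=1, g5=0, giving Y=0. Observed 1.
Test 1: faults giving observed 1 are {g1 stuck-at-1, g1 inverted output, g2 stuck-at-0, g2 inverted output, g4 stuck-at-0, g4 inverted output, g5 stuck-at-1, g5 inverted output}.
Test 2 (P=0, Q=1, R=1): fault-free g1=0, g2=1, g3=0, g4=0, g5=1 → 1; observed 1. Eliminates g1 stuck-at-1, g1 inverted output, g2 stuck-at-0, g2 inverted output, g4 inverted output, g5 inverted output.
Test 3 (P=1, Q=1, R=0): fault-free g1=1, g2=0, g3=1, g4=1, g5=1 → 1; observed 0. Eliminates g5 stuck-at-1.
Only g4 stuck-at-0 is consistent with every test.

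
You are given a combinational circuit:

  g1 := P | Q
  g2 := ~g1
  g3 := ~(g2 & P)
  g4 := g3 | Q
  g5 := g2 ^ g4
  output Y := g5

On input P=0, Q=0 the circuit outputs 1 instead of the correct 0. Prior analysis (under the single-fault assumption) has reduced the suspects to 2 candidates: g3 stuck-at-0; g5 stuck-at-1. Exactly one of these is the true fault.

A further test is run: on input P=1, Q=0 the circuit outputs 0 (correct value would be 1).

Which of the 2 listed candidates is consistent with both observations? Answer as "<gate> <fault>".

Evaluate each candidate on input P=1, Q=0:
  g3 stuck-at-0: g1=1, g2=0, g3=0 [stuck-at-0], g4=0, g5=0 → 0 — matches
  g5 stuck-at-1: g1=1, g2=0, g3=1, g4=1, g5=1 [stuck-at-1] → 1 — eliminated
Only g3 stuck-at-0 reproduces the observed 0.

g3 stuck-at-0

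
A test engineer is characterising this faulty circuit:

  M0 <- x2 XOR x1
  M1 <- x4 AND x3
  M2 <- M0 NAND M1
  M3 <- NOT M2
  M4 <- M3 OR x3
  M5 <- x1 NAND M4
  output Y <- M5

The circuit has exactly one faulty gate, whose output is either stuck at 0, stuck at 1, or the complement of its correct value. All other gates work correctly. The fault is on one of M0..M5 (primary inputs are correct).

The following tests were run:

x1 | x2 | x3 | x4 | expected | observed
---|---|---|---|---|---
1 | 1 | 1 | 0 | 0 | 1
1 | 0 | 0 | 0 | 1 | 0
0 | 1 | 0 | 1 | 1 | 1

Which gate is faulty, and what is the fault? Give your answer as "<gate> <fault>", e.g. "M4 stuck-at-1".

Fault-free values for test 1 (x1=1, x2=1, x3=1, x4=0): M0=0, M1=0, M2=1, M3=0, M4=1, M5=0, giving Y=0. Observed 1.
Test 1: faults giving observed 1 are {M4 stuck-at-0, M4 inverted output, M5 stuck-at-1, M5 inverted output}.
Test 2 (x1=1, x2=0, x3=0, x4=0): fault-free M0=1, M1=0, M2=1, M3=0, M4=0, M5=1 → 1; observed 0. Eliminates M4 stuck-at-0, M5 stuck-at-1.
Test 3 (x1=0, x2=1, x3=0, x4=1): fault-free M0=1, M1=0, M2=1, M3=0, M4=0, M5=1 → 1; observed 1. Eliminates M5 inverted output.
Only M4 inverted output is consistent with every test.

M4 inverted output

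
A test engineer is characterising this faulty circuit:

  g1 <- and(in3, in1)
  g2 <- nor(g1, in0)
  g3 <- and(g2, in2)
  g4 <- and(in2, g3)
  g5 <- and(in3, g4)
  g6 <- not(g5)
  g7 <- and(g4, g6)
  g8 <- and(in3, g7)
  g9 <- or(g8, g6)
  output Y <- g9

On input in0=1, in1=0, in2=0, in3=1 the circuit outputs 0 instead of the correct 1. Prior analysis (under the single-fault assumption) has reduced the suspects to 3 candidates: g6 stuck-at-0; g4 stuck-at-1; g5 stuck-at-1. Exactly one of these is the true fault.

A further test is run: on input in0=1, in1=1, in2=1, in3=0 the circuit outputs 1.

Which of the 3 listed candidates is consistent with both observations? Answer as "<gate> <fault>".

g4 stuck-at-1

Evaluate each candidate on input in0=1, in1=1, in2=1, in3=0:
  g6 stuck-at-0: g1=0, g2=0, g3=0, g4=0, g5=0, g6=0 [stuck-at-0], g7=0, g8=0, g9=0 → 0 — eliminated
  g4 stuck-at-1: g1=0, g2=0, g3=0, g4=1 [stuck-at-1], g5=0, g6=1, g7=1, g8=0, g9=1 → 1 — matches
  g5 stuck-at-1: g1=0, g2=0, g3=0, g4=0, g5=1 [stuck-at-1], g6=0, g7=0, g8=0, g9=0 → 0 — eliminated
Only g4 stuck-at-1 reproduces the observed 1.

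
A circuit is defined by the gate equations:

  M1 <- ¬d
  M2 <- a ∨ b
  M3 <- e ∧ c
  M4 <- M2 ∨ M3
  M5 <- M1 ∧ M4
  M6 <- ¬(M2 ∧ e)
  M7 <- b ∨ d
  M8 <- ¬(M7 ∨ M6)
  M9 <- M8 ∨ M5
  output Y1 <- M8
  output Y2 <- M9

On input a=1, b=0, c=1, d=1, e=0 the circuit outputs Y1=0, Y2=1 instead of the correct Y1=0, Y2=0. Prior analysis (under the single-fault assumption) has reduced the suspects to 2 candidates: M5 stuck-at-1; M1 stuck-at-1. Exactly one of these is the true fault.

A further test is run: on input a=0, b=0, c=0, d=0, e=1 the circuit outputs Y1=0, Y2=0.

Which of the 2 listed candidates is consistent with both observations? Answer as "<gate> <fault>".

M1 stuck-at-1

Evaluate each candidate on input a=0, b=0, c=0, d=0, e=1:
  M5 stuck-at-1: M1=1, M2=0, M3=0, M4=0, M5=1 [stuck-at-1], M6=1, M7=0, M8=0, M9=1 → Y1=0, Y2=1 — eliminated
  M1 stuck-at-1: M1=1 [stuck-at-1], M2=0, M3=0, M4=0, M5=0, M6=1, M7=0, M8=0, M9=0 → Y1=0, Y2=0 — matches
Only M1 stuck-at-1 reproduces the observed Y1=0, Y2=0.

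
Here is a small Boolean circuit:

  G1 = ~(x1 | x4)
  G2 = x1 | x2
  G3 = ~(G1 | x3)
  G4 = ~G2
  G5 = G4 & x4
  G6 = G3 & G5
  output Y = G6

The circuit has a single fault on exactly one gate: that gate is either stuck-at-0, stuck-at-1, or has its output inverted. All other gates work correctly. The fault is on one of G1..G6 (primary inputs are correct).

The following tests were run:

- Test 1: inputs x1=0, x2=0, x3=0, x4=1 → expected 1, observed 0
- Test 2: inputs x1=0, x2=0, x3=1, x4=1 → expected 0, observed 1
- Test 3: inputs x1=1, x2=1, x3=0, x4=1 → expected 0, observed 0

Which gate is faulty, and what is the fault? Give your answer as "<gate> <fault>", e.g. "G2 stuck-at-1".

G3 inverted output

Fault-free values for test 1 (x1=0, x2=0, x3=0, x4=1): G1=0, G2=0, G3=1, G4=1, G5=1, G6=1, giving Y=1. Observed 0.
Test 1: faults giving observed 0 are {G1 stuck-at-1, G1 inverted output, G2 stuck-at-1, G2 inverted output, G3 stuck-at-0, G3 inverted output, G4 stuck-at-0, G4 inverted output, G5 stuck-at-0, G5 inverted output, G6 stuck-at-0, G6 inverted output}.
Test 2 (x1=0, x2=0, x3=1, x4=1): fault-free G1=0, G2=0, G3=0, G4=1, G5=1, G6=0 → 0; observed 1. Eliminates G1 stuck-at-1, G1 inverted output, G2 stuck-at-1, G2 inverted output, G3 stuck-at-0, G4 stuck-at-0, G4 inverted output, G5 stuck-at-0, G5 inverted output, G6 stuck-at-0.
Test 3 (x1=1, x2=1, x3=0, x4=1): fault-free G1=0, G2=1, G3=1, G4=0, G5=0, G6=0 → 0; observed 0. Eliminates G6 inverted output.
Only G3 inverted output is consistent with every test.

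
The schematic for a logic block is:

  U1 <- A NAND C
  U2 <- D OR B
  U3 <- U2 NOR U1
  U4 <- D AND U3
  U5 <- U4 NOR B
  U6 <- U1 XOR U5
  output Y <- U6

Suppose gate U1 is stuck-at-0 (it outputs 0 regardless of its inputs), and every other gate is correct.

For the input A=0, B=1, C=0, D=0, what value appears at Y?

0

Propagate with U1 forced: U1=0 [stuck-at-0], U2=1, U3=0, U4=0, U5=0, U6=0.
So Y = 0. (Without the fault it would be 1.)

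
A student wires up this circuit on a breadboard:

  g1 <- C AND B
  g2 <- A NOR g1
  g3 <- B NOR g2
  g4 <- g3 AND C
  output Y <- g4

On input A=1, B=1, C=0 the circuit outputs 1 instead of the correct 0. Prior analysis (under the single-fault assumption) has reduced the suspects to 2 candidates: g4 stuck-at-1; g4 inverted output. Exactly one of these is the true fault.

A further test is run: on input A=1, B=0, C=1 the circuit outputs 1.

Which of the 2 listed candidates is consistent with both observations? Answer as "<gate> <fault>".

Evaluate each candidate on input A=1, B=0, C=1:
  g4 stuck-at-1: g1=0, g2=0, g3=1, g4=1 [stuck-at-1] → 1 — matches
  g4 inverted output: g1=0, g2=0, g3=1, g4=0 [inverted output] → 0 — eliminated
Only g4 stuck-at-1 reproduces the observed 1.

g4 stuck-at-1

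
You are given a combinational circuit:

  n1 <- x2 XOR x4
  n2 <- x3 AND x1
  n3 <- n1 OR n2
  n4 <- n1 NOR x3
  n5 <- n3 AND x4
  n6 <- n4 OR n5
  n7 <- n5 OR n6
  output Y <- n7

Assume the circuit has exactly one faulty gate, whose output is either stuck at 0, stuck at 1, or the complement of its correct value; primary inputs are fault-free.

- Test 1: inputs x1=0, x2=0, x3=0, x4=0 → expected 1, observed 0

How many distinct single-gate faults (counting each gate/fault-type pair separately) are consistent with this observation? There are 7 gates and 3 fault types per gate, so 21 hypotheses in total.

8

Fault-free: n1=0, n2=0, n3=0, n4=1, n5=0, n6=1, n7=1 → 1. Observed 0.
  n1: stuck-at-1, inverted output ✓; others ✗
  n2: none of the 3 fault types match ✗
  n3: none of the 3 fault types match ✗
  n4: stuck-at-0, inverted output ✓; others ✗
  n5: none of the 3 fault types match ✗
  n6: stuck-at-0, inverted output ✓; others ✗
  n7: stuck-at-0, inverted output ✓; others ✗
Consistent faults: {n1 stuck-at-1, n1 inverted output, n4 stuck-at-0, n4 inverted output, n6 stuck-at-0, n6 inverted output, n7 stuck-at-0, n7 inverted output} — 8 in all.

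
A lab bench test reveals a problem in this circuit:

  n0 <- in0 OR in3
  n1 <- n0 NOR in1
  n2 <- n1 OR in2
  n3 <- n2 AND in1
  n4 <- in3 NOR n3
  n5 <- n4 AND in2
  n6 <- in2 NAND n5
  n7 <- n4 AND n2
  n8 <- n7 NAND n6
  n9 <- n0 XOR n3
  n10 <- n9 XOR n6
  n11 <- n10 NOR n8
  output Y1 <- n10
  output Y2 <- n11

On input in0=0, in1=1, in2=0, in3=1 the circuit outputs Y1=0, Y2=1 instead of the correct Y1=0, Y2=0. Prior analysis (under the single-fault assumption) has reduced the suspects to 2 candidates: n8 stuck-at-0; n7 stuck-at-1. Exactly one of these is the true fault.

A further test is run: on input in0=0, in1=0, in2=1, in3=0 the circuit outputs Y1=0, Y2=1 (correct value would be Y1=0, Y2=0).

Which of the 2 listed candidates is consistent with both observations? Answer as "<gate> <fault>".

Evaluate each candidate on input in0=0, in1=0, in2=1, in3=0:
  n8 stuck-at-0: n0=0, n1=1, n2=1, n3=0, n4=1, n5=1, n6=0, n7=1, n8=0 [stuck-at-0], n9=0, n10=0, n11=1 → Y1=0, Y2=1 — matches
  n7 stuck-at-1: n0=0, n1=1, n2=1, n3=0, n4=1, n5=1, n6=0, n7=1 [stuck-at-1], n8=1, n9=0, n10=0, n11=0 → Y1=0, Y2=0 — eliminated
Only n8 stuck-at-0 reproduces the observed Y1=0, Y2=1.

n8 stuck-at-0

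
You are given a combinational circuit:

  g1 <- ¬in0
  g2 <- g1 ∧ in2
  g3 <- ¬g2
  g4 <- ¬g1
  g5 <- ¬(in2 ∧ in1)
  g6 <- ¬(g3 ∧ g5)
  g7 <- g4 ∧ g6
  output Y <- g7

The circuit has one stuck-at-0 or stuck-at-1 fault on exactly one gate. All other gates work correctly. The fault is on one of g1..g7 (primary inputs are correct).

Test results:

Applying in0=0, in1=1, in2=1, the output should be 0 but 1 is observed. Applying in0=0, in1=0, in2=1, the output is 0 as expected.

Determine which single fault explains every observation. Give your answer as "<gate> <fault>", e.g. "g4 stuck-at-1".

Fault-free values for test 1 (in0=0, in1=1, in2=1): g1=1, g2=1, g3=0, g4=0, g5=0, g6=1, g7=0, giving Y=0. Observed 1.
Test 1: faults giving observed 1 are {g1 stuck-at-0, g4 stuck-at-1, g7 stuck-at-1}.
Test 2 (in0=0, in1=0, in2=1): fault-free g1=1, g2=1, g3=0, g4=0, g5=1, g6=1, g7=0 → 0; observed 0. Eliminates g4 stuck-at-1, g7 stuck-at-1.
Only g1 stuck-at-0 is consistent with every test.

g1 stuck-at-0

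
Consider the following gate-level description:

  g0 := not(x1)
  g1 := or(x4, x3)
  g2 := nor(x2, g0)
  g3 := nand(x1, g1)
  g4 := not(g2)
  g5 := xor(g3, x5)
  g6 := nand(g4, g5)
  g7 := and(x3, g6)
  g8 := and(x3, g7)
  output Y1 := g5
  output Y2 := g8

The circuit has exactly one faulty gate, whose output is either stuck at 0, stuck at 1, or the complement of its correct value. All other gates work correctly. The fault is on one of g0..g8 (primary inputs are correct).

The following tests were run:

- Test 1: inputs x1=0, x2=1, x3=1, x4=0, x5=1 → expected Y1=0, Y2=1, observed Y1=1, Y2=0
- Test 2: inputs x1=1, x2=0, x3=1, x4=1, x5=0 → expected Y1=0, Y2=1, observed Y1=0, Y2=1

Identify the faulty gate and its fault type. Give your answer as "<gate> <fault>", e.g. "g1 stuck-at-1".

g3 stuck-at-0

Fault-free values for test 1 (x1=0, x2=1, x3=1, x4=0, x5=1): g0=1, g1=1, g2=0, g3=1, g4=1, g5=0, g6=1, g7=1, g8=1, giving Y1=0, Y2=1. Observed Y1=1, Y2=0.
Test 1: faults giving observed Y1=1, Y2=0 are {g3 stuck-at-0, g3 inverted output, g5 stuck-at-1, g5 inverted output}.
Test 2 (x1=1, x2=0, x3=1, x4=1, x5=0): fault-free g0=0, g1=1, g2=1, g3=0, g4=0, g5=0, g6=1, g7=1, g8=1 → Y1=0, Y2=1; observed Y1=0, Y2=1. Eliminates g3 inverted output, g5 stuck-at-1, g5 inverted output.
Only g3 stuck-at-0 is consistent with every test.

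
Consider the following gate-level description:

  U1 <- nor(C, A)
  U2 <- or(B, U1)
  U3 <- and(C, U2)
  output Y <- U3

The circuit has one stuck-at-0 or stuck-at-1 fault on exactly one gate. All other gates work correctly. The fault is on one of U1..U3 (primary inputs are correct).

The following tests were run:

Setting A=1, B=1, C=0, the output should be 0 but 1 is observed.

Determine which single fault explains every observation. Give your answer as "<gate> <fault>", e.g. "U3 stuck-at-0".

Fault-free values for test 1 (A=1, B=1, C=0): U1=0, U2=1, U3=0, giving Y=0. Observed 1.
Test 1: faults giving observed 1 are {U3 stuck-at-1}.
Only U3 stuck-at-1 is consistent with every test.

U3 stuck-at-1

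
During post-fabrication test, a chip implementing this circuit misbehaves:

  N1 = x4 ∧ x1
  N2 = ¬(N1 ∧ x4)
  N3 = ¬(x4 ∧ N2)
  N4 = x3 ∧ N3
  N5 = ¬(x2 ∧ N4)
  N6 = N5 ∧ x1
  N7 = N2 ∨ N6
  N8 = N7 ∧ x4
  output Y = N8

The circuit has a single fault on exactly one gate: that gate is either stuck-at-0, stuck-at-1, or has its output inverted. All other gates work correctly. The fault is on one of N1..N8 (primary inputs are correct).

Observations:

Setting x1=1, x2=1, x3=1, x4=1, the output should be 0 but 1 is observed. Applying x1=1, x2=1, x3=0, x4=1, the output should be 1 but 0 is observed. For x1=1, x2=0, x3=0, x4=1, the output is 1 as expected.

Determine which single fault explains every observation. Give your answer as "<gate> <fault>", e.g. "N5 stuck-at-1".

Fault-free values for test 1 (x1=1, x2=1, x3=1, x4=1): N1=1, N2=0, N3=1, N4=1, N5=0, N6=0, N7=0, N8=0, giving Y=0. Observed 1.
Test 1: faults giving observed 1 are {N1 stuck-at-0, N1 inverted output, N2 stuck-at-1, N2 inverted output, N3 stuck-at-0, N3 inverted output, N4 stuck-at-0, N4 inverted output, N5 stuck-at-1, N5 inverted output, N6 stuck-at-1, N6 inverted output, N7 stuck-at-1, N7 inverted output, N8 stuck-at-1, N8 inverted output}.
Test 2 (x1=1, x2=1, x3=0, x4=1): fault-free N1=1, N2=0, N3=1, N4=0, N5=1, N6=1, N7=1, N8=1 → 1; observed 0. Eliminates N1 stuck-at-0, N1 inverted output, N2 stuck-at-1, N2 inverted output, N3 stuck-at-0, N3 inverted output, N4 stuck-at-0, N5 stuck-at-1, N6 stuck-at-1, N7 stuck-at-1, N8 stuck-at-1.
Test 3 (x1=1, x2=0, x3=0, x4=1): fault-free N1=1, N2=0, N3=1, N4=0, N5=1, N6=1, N7=1, N8=1 → 1; observed 1. Eliminates N5 inverted output, N6 inverted output, N7 inverted output, N8 inverted output.
Only N4 inverted output is consistent with every test.

N4 inverted output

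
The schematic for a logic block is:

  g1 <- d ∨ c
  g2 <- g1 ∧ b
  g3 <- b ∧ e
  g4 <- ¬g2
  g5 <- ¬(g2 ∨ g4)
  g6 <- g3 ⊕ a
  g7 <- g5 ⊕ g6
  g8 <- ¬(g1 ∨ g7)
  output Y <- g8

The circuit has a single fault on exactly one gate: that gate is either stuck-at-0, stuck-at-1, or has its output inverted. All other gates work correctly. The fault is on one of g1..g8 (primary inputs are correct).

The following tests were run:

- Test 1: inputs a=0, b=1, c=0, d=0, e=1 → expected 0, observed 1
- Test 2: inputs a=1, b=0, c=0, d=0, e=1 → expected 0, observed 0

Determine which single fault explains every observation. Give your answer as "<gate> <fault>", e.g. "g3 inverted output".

g3 stuck-at-0

Fault-free values for test 1 (a=0, b=1, c=0, d=0, e=1): g1=0, g2=0, g3=1, g4=1, g5=0, g6=1, g7=1, g8=0, giving Y=0. Observed 1.
Test 1: faults giving observed 1 are {g3 stuck-at-0, g3 inverted output, g4 stuck-at-0, g4 inverted output, g5 stuck-at-1, g5 inverted output, g6 stuck-at-0, g6 inverted output, g7 stuck-at-0, g7 inverted output, g8 stuck-at-1, g8 inverted output}.
Test 2 (a=1, b=0, c=0, d=0, e=1): fault-free g1=0, g2=0, g3=0, g4=1, g5=0, g6=1, g7=1, g8=0 → 0; observed 0. Eliminates g3 inverted output, g4 stuck-at-0, g4 inverted output, g5 stuck-at-1, g5 inverted output, g6 stuck-at-0, g6 inverted output, g7 stuck-at-0, g7 inverted output, g8 stuck-at-1, g8 inverted output.
Only g3 stuck-at-0 is consistent with every test.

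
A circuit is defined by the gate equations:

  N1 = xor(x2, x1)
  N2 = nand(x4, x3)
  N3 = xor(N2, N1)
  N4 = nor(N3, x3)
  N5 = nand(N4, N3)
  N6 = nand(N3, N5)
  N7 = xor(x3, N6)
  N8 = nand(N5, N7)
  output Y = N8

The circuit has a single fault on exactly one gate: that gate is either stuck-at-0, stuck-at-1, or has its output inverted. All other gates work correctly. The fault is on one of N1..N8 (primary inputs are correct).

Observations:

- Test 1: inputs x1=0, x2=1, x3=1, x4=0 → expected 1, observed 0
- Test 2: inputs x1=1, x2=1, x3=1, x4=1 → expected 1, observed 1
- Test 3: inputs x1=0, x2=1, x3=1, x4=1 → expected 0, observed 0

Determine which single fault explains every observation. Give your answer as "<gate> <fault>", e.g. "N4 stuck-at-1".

Fault-free values for test 1 (x1=0, x2=1, x3=1, x4=0): N1=1, N2=1, N3=0, N4=0, N5=1, N6=1, N7=0, N8=1, giving Y=1. Observed 0.
Test 1: faults giving observed 0 are {N1 stuck-at-0, N1 inverted output, N2 stuck-at-0, N2 inverted output, N3 stuck-at-1, N3 inverted output, N6 stuck-at-0, N6 inverted output, N7 stuck-at-1, N7 inverted output, N8 stuck-at-0, N8 inverted output}.
Test 2 (x1=1, x2=1, x3=1, x4=1): fault-free N1=0, N2=0, N3=0, N4=0, N5=1, N6=1, N7=0, N8=1 → 1; observed 1. Eliminates N1 inverted output, N2 inverted output, N3 stuck-at-1, N3 inverted output, N6 stuck-at-0, N6 inverted output, N7 stuck-at-1, N7 inverted output, N8 stuck-at-0, N8 inverted output.
Test 3 (x1=0, x2=1, x3=1, x4=1): fault-free N1=1, N2=0, N3=1, N4=0, N5=1, N6=0, N7=1, N8=0 → 0; observed 0. Eliminates N1 stuck-at-0.
Only N2 stuck-at-0 is consistent with every test.

N2 stuck-at-0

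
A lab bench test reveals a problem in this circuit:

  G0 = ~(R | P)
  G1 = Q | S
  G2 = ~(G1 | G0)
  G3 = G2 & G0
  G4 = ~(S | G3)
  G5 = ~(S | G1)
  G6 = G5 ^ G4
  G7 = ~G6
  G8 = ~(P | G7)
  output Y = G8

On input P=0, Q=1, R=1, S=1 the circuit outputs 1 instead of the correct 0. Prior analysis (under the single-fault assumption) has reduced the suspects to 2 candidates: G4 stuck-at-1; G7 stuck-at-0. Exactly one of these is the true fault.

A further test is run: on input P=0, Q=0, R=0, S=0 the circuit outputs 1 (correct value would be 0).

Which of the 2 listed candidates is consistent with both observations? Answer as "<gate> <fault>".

G7 stuck-at-0

Evaluate each candidate on input P=0, Q=0, R=0, S=0:
  G4 stuck-at-1: G0=1, G1=0, G2=0, G3=0, G4=1 [stuck-at-1], G5=1, G6=0, G7=1, G8=0 → 0 — eliminated
  G7 stuck-at-0: G0=1, G1=0, G2=0, G3=0, G4=1, G5=1, G6=0, G7=0 [stuck-at-0], G8=1 → 1 — matches
Only G7 stuck-at-0 reproduces the observed 1.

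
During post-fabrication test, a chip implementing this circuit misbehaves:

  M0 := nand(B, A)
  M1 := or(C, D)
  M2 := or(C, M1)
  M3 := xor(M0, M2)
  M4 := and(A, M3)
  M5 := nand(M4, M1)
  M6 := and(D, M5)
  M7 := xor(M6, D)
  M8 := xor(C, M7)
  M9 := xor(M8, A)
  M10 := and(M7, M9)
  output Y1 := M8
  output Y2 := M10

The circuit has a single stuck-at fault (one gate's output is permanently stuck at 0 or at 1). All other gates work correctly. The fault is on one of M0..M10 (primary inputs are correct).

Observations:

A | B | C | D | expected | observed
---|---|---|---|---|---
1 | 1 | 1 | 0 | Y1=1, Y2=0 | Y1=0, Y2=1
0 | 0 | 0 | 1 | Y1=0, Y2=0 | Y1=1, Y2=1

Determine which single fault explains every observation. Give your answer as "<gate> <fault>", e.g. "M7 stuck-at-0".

M7 stuck-at-1

Fault-free values for test 1 (A=1, B=1, C=1, D=0): M0=0, M1=1, M2=1, M3=1, M4=1, M5=0, M6=0, M7=0, M8=1, M9=0, M10=0, giving Y1=1, Y2=0. Observed Y1=0, Y2=1.
Test 1: faults giving observed Y1=0, Y2=1 are {M6 stuck-at-1, M7 stuck-at-1}.
Test 2 (A=0, B=0, C=0, D=1): fault-free M0=1, M1=1, M2=1, M3=0, M4=0, M5=1, M6=1, M7=0, M8=0, M9=0, M10=0 → Y1=0, Y2=0; observed Y1=1, Y2=1. Eliminates M6 stuck-at-1.
Only M7 stuck-at-1 is consistent with every test.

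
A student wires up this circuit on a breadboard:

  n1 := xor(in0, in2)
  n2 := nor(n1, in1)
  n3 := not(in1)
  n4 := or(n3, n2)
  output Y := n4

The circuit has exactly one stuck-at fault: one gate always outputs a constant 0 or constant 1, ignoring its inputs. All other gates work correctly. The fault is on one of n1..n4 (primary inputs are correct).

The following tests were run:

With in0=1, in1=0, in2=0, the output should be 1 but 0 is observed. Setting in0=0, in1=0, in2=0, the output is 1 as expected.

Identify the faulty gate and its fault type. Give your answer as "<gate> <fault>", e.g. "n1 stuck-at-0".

n3 stuck-at-0

Fault-free values for test 1 (in0=1, in1=0, in2=0): n1=1, n2=0, n3=1, n4=1, giving Y=1. Observed 0.
Test 1: faults giving observed 0 are {n3 stuck-at-0, n4 stuck-at-0}.
Test 2 (in0=0, in1=0, in2=0): fault-free n1=0, n2=1, n3=1, n4=1 → 1; observed 1. Eliminates n4 stuck-at-0.
Only n3 stuck-at-0 is consistent with every test.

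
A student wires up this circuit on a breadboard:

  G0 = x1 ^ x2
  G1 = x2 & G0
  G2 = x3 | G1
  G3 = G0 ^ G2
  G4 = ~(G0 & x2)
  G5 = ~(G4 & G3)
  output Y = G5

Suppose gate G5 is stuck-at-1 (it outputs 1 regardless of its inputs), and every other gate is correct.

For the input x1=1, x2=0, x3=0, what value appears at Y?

1

Propagate with G5 forced: G0=1, G1=0, G2=0, G3=1, G4=1, G5=1 [stuck-at-1].
So Y = 1. (Without the fault it would be 0.)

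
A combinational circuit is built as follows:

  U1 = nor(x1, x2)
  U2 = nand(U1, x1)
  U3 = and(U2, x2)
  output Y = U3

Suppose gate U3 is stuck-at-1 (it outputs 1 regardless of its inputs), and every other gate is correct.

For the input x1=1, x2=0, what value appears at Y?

Propagate with U3 forced: U1=0, U2=1, U3=1 [stuck-at-1].
So Y = 1. (Without the fault it would be 0.)

1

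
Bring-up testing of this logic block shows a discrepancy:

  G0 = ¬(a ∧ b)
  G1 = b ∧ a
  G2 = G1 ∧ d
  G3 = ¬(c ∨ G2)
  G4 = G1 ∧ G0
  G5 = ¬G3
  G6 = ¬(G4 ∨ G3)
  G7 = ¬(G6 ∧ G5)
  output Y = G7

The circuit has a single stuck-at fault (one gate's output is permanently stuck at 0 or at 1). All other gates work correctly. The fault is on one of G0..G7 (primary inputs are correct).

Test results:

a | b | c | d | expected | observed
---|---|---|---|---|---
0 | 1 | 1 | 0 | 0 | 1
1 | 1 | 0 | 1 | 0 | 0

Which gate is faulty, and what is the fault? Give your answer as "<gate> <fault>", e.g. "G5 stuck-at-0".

Fault-free values for test 1 (a=0, b=1, c=1, d=0): G0=1, G1=0, G2=0, G3=0, G4=0, G5=1, G6=1, G7=0, giving Y=0. Observed 1.
Test 1: faults giving observed 1 are {G1 stuck-at-1, G3 stuck-at-1, G4 stuck-at-1, G5 stuck-at-0, G6 stuck-at-0, G7 stuck-at-1}.
Test 2 (a=1, b=1, c=0, d=1): fault-free G0=0, G1=1, G2=1, G3=0, G4=0, G5=1, G6=1, G7=0 → 0; observed 0. Eliminates G3 stuck-at-1, G4 stuck-at-1, G5 stuck-at-0, G6 stuck-at-0, G7 stuck-at-1.
Only G1 stuck-at-1 is consistent with every test.

G1 stuck-at-1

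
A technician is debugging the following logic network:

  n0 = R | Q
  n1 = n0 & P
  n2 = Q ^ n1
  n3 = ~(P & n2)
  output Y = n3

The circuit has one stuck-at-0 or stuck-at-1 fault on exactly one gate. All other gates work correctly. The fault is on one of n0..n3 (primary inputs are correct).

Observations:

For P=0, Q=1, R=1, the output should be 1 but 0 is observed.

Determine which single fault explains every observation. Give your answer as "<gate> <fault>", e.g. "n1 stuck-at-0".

n3 stuck-at-0

Fault-free values for test 1 (P=0, Q=1, R=1): n0=1, n1=0, n2=1, n3=1, giving Y=1. Observed 0.
Test 1: faults giving observed 0 are {n3 stuck-at-0}.
Only n3 stuck-at-0 is consistent with every test.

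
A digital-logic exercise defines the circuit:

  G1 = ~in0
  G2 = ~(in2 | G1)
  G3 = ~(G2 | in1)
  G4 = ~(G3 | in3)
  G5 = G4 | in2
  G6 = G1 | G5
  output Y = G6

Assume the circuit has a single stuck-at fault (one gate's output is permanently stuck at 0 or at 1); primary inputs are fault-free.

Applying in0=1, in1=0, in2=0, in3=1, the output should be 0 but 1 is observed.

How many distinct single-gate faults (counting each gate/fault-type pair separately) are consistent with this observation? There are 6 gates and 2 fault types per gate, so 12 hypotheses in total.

Fault-free: G1=0, G2=1, G3=0, G4=0, G5=0, G6=0 → 0. Observed 1.
  G1 stuck-at-0: output 0 ✗
  G1 stuck-at-1: output 1 ✓
  G2 stuck-at-0: output 0 ✗
  G2 stuck-at-1: output 0 ✗
  G3 stuck-at-0: output 0 ✗
  G3 stuck-at-1: output 0 ✗
  G4 stuck-at-0: output 0 ✗
  G4 stuck-at-1: output 1 ✓
  G5 stuck-at-0: output 0 ✗
  G5 stuck-at-1: output 1 ✓
  G6 stuck-at-0: output 0 ✗
  G6 stuck-at-1: output 1 ✓
Consistent faults: {G1 stuck-at-1, G4 stuck-at-1, G5 stuck-at-1, G6 stuck-at-1} — 4 in all.

4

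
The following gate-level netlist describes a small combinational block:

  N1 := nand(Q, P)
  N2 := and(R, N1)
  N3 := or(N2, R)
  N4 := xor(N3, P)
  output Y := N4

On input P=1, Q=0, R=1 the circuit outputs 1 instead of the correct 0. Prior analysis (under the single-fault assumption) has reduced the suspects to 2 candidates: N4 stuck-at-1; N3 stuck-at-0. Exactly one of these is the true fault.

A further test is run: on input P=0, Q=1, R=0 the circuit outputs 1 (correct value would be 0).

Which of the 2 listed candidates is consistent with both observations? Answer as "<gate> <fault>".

N4 stuck-at-1

Evaluate each candidate on input P=0, Q=1, R=0:
  N4 stuck-at-1: N1=1, N2=0, N3=0, N4=1 [stuck-at-1] → 1 — matches
  N3 stuck-at-0: N1=1, N2=0, N3=0 [stuck-at-0], N4=0 → 0 — eliminated
Only N4 stuck-at-1 reproduces the observed 1.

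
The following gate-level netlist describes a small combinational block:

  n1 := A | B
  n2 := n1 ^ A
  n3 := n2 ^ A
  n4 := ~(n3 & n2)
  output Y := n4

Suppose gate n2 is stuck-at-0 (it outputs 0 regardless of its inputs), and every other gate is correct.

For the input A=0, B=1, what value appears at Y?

1

Propagate with n2 forced: n1=1, n2=0 [stuck-at-0], n3=0, n4=1.
So Y = 1. (Without the fault it would be 0.)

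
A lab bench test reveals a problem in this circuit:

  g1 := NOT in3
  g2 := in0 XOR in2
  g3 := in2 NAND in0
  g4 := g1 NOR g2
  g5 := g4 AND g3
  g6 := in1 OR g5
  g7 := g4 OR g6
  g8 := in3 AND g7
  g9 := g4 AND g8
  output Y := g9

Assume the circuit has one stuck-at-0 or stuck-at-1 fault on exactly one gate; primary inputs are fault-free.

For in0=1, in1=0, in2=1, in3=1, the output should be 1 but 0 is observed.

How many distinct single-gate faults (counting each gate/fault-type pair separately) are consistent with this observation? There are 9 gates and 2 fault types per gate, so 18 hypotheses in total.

6

Fault-free: g1=0, g2=0, g3=0, g4=1, g5=0, g6=0, g7=1, g8=1, g9=1 → 1. Observed 0.
  g1: stuck-at-1 ✓; others ✗
  g2: stuck-at-1 ✓; others ✗
  g3: none of the 2 fault types match ✗
  g4: stuck-at-0 ✓; others ✗
  g5: none of the 2 fault types match ✗
  g6: none of the 2 fault types match ✗
  g7: stuck-at-0 ✓; others ✗
  g8: stuck-at-0 ✓; others ✗
  g9: stuck-at-0 ✓; others ✗
Consistent faults: {g1 stuck-at-1, g2 stuck-at-1, g4 stuck-at-0, g7 stuck-at-0, g8 stuck-at-0, g9 stuck-at-0} — 6 in all.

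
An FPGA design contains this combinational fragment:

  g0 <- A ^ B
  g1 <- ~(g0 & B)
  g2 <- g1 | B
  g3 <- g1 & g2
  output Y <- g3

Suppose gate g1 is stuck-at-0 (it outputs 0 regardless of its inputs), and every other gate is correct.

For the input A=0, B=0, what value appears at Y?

0

Propagate with g1 forced: g0=0, g1=0 [stuck-at-0], g2=0, g3=0.
So Y = 0. (Without the fault it would be 1.)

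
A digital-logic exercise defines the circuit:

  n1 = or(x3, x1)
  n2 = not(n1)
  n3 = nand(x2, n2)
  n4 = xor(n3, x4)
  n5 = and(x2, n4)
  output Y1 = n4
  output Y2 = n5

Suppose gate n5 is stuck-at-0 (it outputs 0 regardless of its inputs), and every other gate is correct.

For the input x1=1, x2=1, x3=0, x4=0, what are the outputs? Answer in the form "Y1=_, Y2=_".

Y1=1, Y2=0

Propagate with n5 forced: n1=1, n2=0, n3=1, n4=1, n5=0 [stuck-at-0].
So the outputs are Y1=1, Y2=0. (Without the fault they would be Y1=1, Y2=1.)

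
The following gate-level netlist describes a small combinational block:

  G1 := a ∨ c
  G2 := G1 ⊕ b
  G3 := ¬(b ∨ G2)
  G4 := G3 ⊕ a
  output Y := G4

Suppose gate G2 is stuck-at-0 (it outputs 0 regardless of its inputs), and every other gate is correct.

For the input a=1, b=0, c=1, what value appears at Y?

Propagate with G2 forced: G1=1, G2=0 [stuck-at-0], G3=1, G4=0.
So Y = 0. (Without the fault it would be 1.)

0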